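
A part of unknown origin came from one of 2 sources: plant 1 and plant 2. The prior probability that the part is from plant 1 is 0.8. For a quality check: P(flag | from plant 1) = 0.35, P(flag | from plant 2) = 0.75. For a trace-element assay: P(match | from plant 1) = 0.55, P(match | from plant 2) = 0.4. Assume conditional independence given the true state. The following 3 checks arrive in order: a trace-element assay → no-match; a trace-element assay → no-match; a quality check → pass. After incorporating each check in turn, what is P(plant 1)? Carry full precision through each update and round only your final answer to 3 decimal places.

After a trace-element assay='no-match': P(plant 1) = 0.45·0.8000 / (0.45·0.8000 + 0.6·0.2000) ≈ 0.7500
After a trace-element assay='no-match': P(plant 1) = 0.45·0.7500 / (0.45·0.7500 + 0.6·0.2500) ≈ 0.6923
After a quality check='pass': P(plant 1) = 0.65·0.6923 / (0.65·0.6923 + 0.25·0.3077) ≈ 0.8540

0.854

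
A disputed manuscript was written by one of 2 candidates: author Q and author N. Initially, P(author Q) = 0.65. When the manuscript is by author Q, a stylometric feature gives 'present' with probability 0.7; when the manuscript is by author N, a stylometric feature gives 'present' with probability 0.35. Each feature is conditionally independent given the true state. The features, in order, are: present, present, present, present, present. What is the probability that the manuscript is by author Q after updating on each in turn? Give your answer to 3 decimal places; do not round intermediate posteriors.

0.983

After 'present': P(author Q) = 0.7·0.6500 / (0.7·0.6500 + 0.35·0.3500) ≈ 0.7879
After 'present': P(author Q) = 0.7·0.7879 / (0.7·0.7879 + 0.35·0.2121) ≈ 0.8814
After 'present': P(author Q) = 0.7·0.8814 / (0.7·0.8814 + 0.35·0.1186) ≈ 0.9369
After 'present': P(author Q) = 0.7·0.9369 / (0.7·0.9369 + 0.35·0.0631) ≈ 0.9674
After 'present': P(author Q) = 0.7·0.9674 / (0.7·0.9674 + 0.35·0.0326) ≈ 0.9835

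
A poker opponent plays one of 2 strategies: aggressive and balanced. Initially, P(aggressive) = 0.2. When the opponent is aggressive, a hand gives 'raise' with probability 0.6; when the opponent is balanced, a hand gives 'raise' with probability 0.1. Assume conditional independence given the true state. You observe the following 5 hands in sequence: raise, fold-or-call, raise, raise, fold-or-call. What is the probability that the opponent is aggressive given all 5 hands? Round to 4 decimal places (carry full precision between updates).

0.9143

After 'raise': P(aggressive) = 0.6·0.2000 / (0.6·0.2000 + 0.1·0.8000) ≈ 0.6000
After 'fold-or-call': P(aggressive) = 0.4·0.6000 / (0.4·0.6000 + 0.9·0.4000) ≈ 0.4000
After 'raise': P(aggressive) = 0.6·0.4000 / (0.6·0.4000 + 0.1·0.6000) ≈ 0.8000
After 'raise': P(aggressive) = 0.6·0.8000 / (0.6·0.8000 + 0.1·0.2000) ≈ 0.9600
After 'fold-or-call': P(aggressive) = 0.4·0.9600 / (0.4·0.9600 + 0.9·0.0400) ≈ 0.9143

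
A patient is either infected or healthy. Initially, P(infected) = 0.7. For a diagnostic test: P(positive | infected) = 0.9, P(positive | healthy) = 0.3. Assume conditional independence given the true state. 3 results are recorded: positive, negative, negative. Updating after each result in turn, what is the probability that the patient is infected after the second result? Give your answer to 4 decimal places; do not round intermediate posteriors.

After 'positive': P(infected) = 0.9·0.7000 / (0.9·0.7000 + 0.3·0.3000) ≈ 0.8750
After 'negative': P(infected) = 0.1·0.8750 / (0.1·0.8750 + 0.7·0.1250) ≈ 0.5000

0.5000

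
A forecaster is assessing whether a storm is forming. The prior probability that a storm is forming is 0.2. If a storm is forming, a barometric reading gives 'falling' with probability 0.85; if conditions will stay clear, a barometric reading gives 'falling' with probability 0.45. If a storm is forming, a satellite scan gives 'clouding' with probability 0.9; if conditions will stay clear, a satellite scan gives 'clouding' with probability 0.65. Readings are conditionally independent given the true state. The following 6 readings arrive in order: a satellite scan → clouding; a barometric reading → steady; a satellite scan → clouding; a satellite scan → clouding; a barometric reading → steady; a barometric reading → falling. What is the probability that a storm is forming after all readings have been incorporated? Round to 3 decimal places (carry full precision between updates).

After a satellite scan='clouding': P(storm) = 0.9·0.2000 / (0.9·0.2000 + 0.65·0.8000) ≈ 0.2571
After a barometric reading='steady': P(storm) = 0.15·0.2571 / (0.15·0.2571 + 0.55·0.7429) ≈ 0.0863
After a satellite scan='clouding': P(storm) = 0.9·0.0863 / (0.9·0.0863 + 0.65·0.9137) ≈ 0.1156
After a satellite scan='clouding': P(storm) = 0.9·0.1156 / (0.9·0.1156 + 0.65·0.8844) ≈ 0.1533
After a barometric reading='steady': P(storm) = 0.15·0.1533 / (0.15·0.1533 + 0.55·0.8467) ≈ 0.0470
After a barometric reading='falling': P(storm) = 0.85·0.0470 / (0.85·0.0470 + 0.45·0.9530) ≈ 0.0853

0.085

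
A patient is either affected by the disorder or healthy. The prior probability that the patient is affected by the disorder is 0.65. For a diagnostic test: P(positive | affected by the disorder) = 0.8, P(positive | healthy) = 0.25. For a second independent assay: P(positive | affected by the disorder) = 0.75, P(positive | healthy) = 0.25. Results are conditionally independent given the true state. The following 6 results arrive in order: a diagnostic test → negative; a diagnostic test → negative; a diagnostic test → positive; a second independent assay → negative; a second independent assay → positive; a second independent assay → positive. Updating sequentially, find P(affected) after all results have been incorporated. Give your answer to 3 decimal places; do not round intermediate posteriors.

After a diagnostic test='negative': P(affected) = 0.2·0.6500 / (0.2·0.6500 + 0.75·0.3500) ≈ 0.3312
After a diagnostic test='negative': P(affected) = 0.2·0.3312 / (0.2·0.3312 + 0.75·0.6688) ≈ 0.1167
After a diagnostic test='positive': P(affected) = 0.8·0.1167 / (0.8·0.1167 + 0.25·0.8833) ≈ 0.2971
After a second independent assay='negative': P(affected) = 0.25·0.2971 / (0.25·0.2971 + 0.75·0.7029) ≈ 0.1235
After a second independent assay='positive': P(affected) = 0.75·0.1235 / (0.75·0.1235 + 0.25·0.8765) ≈ 0.2971
After a second independent assay='positive': P(affected) = 0.75·0.2971 / (0.75·0.2971 + 0.25·0.7029) ≈ 0.5590

0.559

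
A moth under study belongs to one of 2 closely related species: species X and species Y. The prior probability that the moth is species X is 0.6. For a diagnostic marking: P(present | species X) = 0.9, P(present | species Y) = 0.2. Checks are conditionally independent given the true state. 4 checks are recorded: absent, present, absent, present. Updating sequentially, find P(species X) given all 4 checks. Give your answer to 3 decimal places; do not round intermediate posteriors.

After 'absent': P(species X) = 0.1·0.6000 / (0.1·0.6000 + 0.8·0.4000) ≈ 0.1579
After 'present': P(species X) = 0.9·0.1579 / (0.9·0.1579 + 0.2·0.8421) ≈ 0.4576
After 'absent': P(species X) = 0.1·0.4576 / (0.1·0.4576 + 0.8·0.5424) ≈ 0.0954
After 'present': P(species X) = 0.9·0.0954 / (0.9·0.0954 + 0.2·0.9046) ≈ 0.3219

0.322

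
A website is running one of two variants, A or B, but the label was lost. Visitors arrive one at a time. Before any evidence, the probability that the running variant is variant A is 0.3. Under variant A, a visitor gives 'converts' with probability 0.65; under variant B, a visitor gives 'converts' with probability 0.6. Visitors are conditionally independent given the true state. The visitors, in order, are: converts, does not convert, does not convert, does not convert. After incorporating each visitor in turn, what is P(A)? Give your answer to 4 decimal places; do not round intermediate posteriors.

After 'converts': P(A) = 0.65·0.3000 / (0.65·0.3000 + 0.6·0.7000) ≈ 0.3171
After 'does not convert': P(A) = 0.35·0.3171 / (0.35·0.3171 + 0.4·0.6829) ≈ 0.2889
After 'does not convert': P(A) = 0.35·0.2889 / (0.35·0.2889 + 0.4·0.7111) ≈ 0.2622
After 'does not convert': P(A) = 0.35·0.2622 / (0.35·0.2622 + 0.4·0.7378) ≈ 0.2372

0.2372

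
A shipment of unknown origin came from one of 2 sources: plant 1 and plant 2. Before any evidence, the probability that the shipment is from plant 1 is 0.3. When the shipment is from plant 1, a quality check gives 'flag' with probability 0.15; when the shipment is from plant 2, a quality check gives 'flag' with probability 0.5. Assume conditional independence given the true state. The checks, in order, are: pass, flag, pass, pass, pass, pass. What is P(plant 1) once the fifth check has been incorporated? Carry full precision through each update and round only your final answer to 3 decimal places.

0.518

After 'pass': P(plant 1) = 0.85·0.3000 / (0.85·0.3000 + 0.5·0.7000) ≈ 0.4215
After 'flag': P(plant 1) = 0.15·0.4215 / (0.15·0.4215 + 0.5·0.5785) ≈ 0.1794
After 'pass': P(plant 1) = 0.85·0.1794 / (0.85·0.1794 + 0.5·0.8206) ≈ 0.2709
After 'pass': P(plant 1) = 0.85·0.2709 / (0.85·0.2709 + 0.5·0.7291) ≈ 0.3871
After 'pass': P(plant 1) = 0.85·0.3871 / (0.85·0.3871 + 0.5·0.6129) ≈ 0.5178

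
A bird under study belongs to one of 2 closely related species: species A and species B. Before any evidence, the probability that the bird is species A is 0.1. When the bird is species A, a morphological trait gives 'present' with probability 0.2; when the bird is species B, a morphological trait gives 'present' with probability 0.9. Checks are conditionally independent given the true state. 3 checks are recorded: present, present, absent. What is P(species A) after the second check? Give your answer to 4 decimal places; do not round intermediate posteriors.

After 'present': P(species A) = 0.2·0.1000 / (0.2·0.1000 + 0.9·0.9000) ≈ 0.0241
After 'present': P(species A) = 0.2·0.0241 / (0.2·0.0241 + 0.9·0.9759) ≈ 0.0055

0.0055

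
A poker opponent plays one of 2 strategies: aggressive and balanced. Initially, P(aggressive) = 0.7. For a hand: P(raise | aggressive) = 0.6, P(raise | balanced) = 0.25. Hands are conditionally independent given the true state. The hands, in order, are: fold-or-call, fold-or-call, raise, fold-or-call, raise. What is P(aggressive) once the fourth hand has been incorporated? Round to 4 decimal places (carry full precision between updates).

After 'fold-or-call': P(aggressive) = 0.4·0.7000 / (0.4·0.7000 + 0.75·0.3000) ≈ 0.5545
After 'fold-or-call': P(aggressive) = 0.4·0.5545 / (0.4·0.5545 + 0.75·0.4455) ≈ 0.3989
After 'raise': P(aggressive) = 0.6·0.3989 / (0.6·0.3989 + 0.25·0.6011) ≈ 0.6143
After 'fold-or-call': P(aggressive) = 0.4·0.6143 / (0.4·0.6143 + 0.75·0.3857) ≈ 0.4593

0.4593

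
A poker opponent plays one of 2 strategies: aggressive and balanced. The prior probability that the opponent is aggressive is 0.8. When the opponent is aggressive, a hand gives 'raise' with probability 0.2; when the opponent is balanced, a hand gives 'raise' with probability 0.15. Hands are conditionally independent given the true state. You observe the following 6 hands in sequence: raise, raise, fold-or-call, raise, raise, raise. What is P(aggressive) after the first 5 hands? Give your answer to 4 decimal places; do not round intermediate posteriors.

0.9225

After 'raise': P(aggressive) = 0.2·0.8000 / (0.2·0.8000 + 0.15·0.2000) ≈ 0.8421
After 'raise': P(aggressive) = 0.2·0.8421 / (0.2·0.8421 + 0.15·0.1579) ≈ 0.8767
After 'fold-or-call': P(aggressive) = 0.8·0.8767 / (0.8·0.8767 + 0.85·0.1233) ≈ 0.8700
After 'raise': P(aggressive) = 0.2·0.8700 / (0.2·0.8700 + 0.15·0.1300) ≈ 0.8992
After 'raise': P(aggressive) = 0.2·0.8992 / (0.2·0.8992 + 0.15·0.1008) ≈ 0.9225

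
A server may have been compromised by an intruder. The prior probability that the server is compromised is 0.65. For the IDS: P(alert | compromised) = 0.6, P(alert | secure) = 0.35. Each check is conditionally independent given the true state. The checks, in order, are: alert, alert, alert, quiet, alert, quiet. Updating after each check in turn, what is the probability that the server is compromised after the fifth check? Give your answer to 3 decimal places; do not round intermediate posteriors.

After 'alert': P(compromised) = 0.6·0.6500 / (0.6·0.6500 + 0.35·0.3500) ≈ 0.7610
After 'alert': P(compromised) = 0.6·0.7610 / (0.6·0.7610 + 0.35·0.2390) ≈ 0.8451
After 'alert': P(compromised) = 0.6·0.8451 / (0.6·0.8451 + 0.35·0.1549) ≈ 0.9034
After 'quiet': P(compromised) = 0.4·0.9034 / (0.4·0.9034 + 0.65·0.0966) ≈ 0.8520
After 'alert': P(compromised) = 0.6·0.8520 / (0.6·0.8520 + 0.35·0.1480) ≈ 0.9080

0.908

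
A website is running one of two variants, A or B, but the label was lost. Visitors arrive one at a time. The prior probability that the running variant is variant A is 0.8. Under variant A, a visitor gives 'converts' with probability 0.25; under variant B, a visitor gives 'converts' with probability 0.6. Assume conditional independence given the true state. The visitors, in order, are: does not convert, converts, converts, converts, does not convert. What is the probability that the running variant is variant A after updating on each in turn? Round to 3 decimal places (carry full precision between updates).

0.504

After 'does not convert': P(A) = 0.75·0.8000 / (0.75·0.8000 + 0.4·0.2000) ≈ 0.8824
After 'converts': P(A) = 0.25·0.8824 / (0.25·0.8824 + 0.6·0.1176) ≈ 0.7576
After 'converts': P(A) = 0.25·0.7576 / (0.25·0.7576 + 0.6·0.2424) ≈ 0.5656
After 'converts': P(A) = 0.25·0.5656 / (0.25·0.5656 + 0.6·0.4344) ≈ 0.3517
After 'does not convert': P(A) = 0.75·0.3517 / (0.75·0.3517 + 0.4·0.6483) ≈ 0.5043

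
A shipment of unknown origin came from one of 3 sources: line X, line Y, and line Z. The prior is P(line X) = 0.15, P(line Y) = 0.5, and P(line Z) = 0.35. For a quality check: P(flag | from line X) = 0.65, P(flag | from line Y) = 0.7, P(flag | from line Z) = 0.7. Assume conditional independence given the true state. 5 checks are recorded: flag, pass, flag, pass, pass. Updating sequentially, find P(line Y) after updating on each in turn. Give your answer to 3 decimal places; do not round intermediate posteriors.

After 'flag': normaliser = 0.65·0.1500 + 0.7·0.5000 + 0.7·0.3500; P(line X) ≈ 0.1408, P(line Y) ≈ 0.5054, P(line Z) ≈ 0.3538
After 'pass': normaliser = 0.35·0.1408 + 0.3·0.5054 + 0.3·0.3538; P(line X) ≈ 0.1605, P(line Y) ≈ 0.4938, P(line Z) ≈ 0.3457
After 'flag': normaliser = 0.65·0.1605 + 0.7·0.4938 + 0.7·0.3457; P(line X) ≈ 0.1508, P(line Y) ≈ 0.4996, P(line Z) ≈ 0.3497
After 'pass': normaliser = 0.35·0.1508 + 0.3·0.4996 + 0.3·0.3497; P(line X) ≈ 0.1716, P(line Y) ≈ 0.4873, P(line Z) ≈ 0.3411
After 'pass': normaliser = 0.35·0.1716 + 0.3·0.4873 + 0.3·0.3411; P(line X) ≈ 0.1946, P(line Y) ≈ 0.4738, P(line Z) ≈ 0.3316

0.474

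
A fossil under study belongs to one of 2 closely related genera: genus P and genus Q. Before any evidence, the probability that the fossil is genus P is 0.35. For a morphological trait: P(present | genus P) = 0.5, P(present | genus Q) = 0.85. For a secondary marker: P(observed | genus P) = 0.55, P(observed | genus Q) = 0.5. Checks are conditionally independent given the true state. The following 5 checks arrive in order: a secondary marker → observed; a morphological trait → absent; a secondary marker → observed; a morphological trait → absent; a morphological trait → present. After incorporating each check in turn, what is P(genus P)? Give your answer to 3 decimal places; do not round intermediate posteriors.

0.810

Each posterior becomes the prior for the next update.
After a secondary marker='observed': P(genus P) = 0.55·0.3500 / (0.55·0.3500 + 0.5·0.6500) ≈ 0.3720
After a morphological trait='absent': P(genus P) = 0.5·0.3720 / (0.5·0.3720 + 0.15·0.6280) ≈ 0.6638
After a secondary marker='observed': P(genus P) = 0.55·0.6638 / (0.55·0.6638 + 0.5·0.3362) ≈ 0.6847
After a morphological trait='absent': P(genus P) = 0.5·0.6847 / (0.5·0.6847 + 0.15·0.3153) ≈ 0.8786
After a morphological trait='present': P(genus P) = 0.5·0.8786 / (0.5·0.8786 + 0.85·0.1214) ≈ 0.8098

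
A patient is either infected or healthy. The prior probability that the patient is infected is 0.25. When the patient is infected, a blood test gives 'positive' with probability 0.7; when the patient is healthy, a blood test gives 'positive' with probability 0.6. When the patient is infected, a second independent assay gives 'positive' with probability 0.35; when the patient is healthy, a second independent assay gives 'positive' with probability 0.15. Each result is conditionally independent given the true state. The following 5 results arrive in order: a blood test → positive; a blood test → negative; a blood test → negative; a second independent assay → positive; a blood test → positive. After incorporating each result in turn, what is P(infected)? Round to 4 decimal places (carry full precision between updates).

0.3732

After a blood test='positive': P(infected) = 0.7·0.2500 / (0.7·0.2500 + 0.6·0.7500) ≈ 0.2800
After a blood test='negative': P(infected) = 0.3·0.2800 / (0.3·0.2800 + 0.4·0.7200) ≈ 0.2258
After a blood test='negative': P(infected) = 0.3·0.2258 / (0.3·0.2258 + 0.4·0.7742) ≈ 0.1795
After a second independent assay='positive': P(infected) = 0.35·0.1795 / (0.35·0.1795 + 0.15·0.8205) ≈ 0.3379
After a blood test='positive': P(infected) = 0.7·0.3379 / (0.7·0.3379 + 0.6·0.6621) ≈ 0.3732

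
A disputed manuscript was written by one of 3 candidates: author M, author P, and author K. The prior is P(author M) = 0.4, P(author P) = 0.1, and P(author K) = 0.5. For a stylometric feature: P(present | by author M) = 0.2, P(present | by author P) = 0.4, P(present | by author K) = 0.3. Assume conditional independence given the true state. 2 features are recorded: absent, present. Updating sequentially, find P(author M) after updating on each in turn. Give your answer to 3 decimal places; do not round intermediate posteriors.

0.332

After 'absent': normaliser = 0.8·0.4000 + 0.6·0.1000 + 0.7·0.5000; P(author M) ≈ 0.4384, P(author P) ≈ 0.0822, P(author K) ≈ 0.4795
After 'present': normaliser = 0.2·0.4384 + 0.4·0.0822 + 0.3·0.4795; P(author M) ≈ 0.3316, P(author P) ≈ 0.1244, P(author K) ≈ 0.5440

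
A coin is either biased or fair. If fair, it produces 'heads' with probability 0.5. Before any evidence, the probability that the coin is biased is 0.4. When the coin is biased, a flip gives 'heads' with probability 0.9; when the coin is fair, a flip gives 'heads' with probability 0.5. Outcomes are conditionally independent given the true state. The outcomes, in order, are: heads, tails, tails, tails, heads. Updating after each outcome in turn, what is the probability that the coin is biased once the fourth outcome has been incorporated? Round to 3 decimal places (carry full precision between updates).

After 'heads': P(biased) = 0.9·0.4000 / (0.9·0.4000 + 0.5·0.6000) ≈ 0.5455
After 'tails': P(biased) = 0.1·0.5455 / (0.1·0.5455 + 0.5·0.4545) ≈ 0.1935
After 'tails': P(biased) = 0.1·0.1935 / (0.1·0.1935 + 0.5·0.8065) ≈ 0.0458
After 'tails': P(biased) = 0.1·0.0458 / (0.1·0.0458 + 0.5·0.9542) ≈ 0.0095

0.010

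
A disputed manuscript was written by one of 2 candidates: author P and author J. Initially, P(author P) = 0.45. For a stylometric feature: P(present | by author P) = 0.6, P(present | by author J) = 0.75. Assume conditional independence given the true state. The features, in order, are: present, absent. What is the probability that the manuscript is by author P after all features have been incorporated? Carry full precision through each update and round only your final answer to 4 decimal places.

Each posterior becomes the prior for the next update.
After 'present': P(author P) = 0.6·0.4500 / (0.6·0.4500 + 0.75·0.5500) ≈ 0.3956
After 'absent': P(author P) = 0.4·0.3956 / (0.4·0.3956 + 0.25·0.6044) ≈ 0.5115

0.5115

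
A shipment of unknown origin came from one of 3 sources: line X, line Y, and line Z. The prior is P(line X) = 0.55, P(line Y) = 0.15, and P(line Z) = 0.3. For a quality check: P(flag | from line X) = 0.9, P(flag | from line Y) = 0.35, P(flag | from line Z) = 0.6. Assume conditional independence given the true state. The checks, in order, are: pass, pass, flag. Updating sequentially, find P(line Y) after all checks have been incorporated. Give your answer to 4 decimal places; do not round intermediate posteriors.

After 'pass': normaliser = 0.1·0.5500 + 0.65·0.1500 + 0.4·0.3000; P(line X) ≈ 0.2018, P(line Y) ≈ 0.3578, P(line Z) ≈ 0.4404
After 'pass': normaliser = 0.1·0.2018 + 0.65·0.3578 + 0.4·0.4404; P(line X) ≈ 0.0471, P(line Y) ≈ 0.5422, P(line Z) ≈ 0.4107
After 'flag': normaliser = 0.9·0.0471 + 0.35·0.5422 + 0.6·0.4107; P(line X) ≈ 0.0885, P(line Y) ≈ 0.3966, P(line Z) ≈ 0.5149

0.3966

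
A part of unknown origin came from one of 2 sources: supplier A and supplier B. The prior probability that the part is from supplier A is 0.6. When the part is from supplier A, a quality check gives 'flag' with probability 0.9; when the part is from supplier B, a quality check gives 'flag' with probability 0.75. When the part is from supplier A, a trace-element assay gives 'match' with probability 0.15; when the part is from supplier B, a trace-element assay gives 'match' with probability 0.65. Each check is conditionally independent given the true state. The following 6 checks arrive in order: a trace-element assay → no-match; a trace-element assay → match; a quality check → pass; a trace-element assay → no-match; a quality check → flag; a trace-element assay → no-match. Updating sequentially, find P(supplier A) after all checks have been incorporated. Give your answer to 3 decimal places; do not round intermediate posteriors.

0.704

Apply Bayes' rule sequentially, carrying P(supplier A) forward.
After a trace-element assay='no-match': P(supplier A) = 0.85·0.6000 / (0.85·0.6000 + 0.35·0.4000) ≈ 0.7846
After a trace-element assay='match': P(supplier A) = 0.15·0.7846 / (0.15·0.7846 + 0.65·0.2154) ≈ 0.4567
After a quality check='pass': P(supplier A) = 0.1·0.4567 / (0.1·0.4567 + 0.25·0.5433) ≈ 0.2516
After a trace-element assay='no-match': P(supplier A) = 0.85·0.2516 / (0.85·0.2516 + 0.35·0.7484) ≈ 0.4495
After a quality check='flag': P(supplier A) = 0.9·0.4495 / (0.9·0.4495 + 0.75·0.5505) ≈ 0.4949
After a trace-element assay='no-match': P(supplier A) = 0.85·0.4949 / (0.85·0.4949 + 0.35·0.5051) ≈ 0.7041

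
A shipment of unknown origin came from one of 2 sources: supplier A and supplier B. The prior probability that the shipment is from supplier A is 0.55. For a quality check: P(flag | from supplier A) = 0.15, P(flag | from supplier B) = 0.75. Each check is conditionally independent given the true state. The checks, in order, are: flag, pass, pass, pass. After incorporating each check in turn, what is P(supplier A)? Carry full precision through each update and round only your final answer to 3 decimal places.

After 'flag': P(supplier A) = 0.15·0.5500 / (0.15·0.5500 + 0.75·0.4500) ≈ 0.1964
After 'pass': P(supplier A) = 0.85·0.1964 / (0.85·0.1964 + 0.25·0.8036) ≈ 0.4539
After 'pass': P(supplier A) = 0.85·0.4539 / (0.85·0.4539 + 0.25·0.5461) ≈ 0.7386
After 'pass': P(supplier A) = 0.85·0.7386 / (0.85·0.7386 + 0.25·0.2614) ≈ 0.9057

0.906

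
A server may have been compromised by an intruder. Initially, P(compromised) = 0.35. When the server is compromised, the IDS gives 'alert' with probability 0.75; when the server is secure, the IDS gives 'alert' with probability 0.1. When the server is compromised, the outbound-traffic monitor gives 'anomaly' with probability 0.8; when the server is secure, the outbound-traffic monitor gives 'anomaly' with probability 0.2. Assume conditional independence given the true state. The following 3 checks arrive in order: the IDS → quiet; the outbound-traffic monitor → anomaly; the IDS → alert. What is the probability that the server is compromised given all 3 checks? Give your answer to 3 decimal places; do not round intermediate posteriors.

0.818

After the IDS='quiet': P(compromised) = 0.25·0.3500 / (0.25·0.3500 + 0.9·0.6500) ≈ 0.1301
After the outbound-traffic monitor='anomaly': P(compromised) = 0.8·0.1301 / (0.8·0.1301 + 0.2·0.8699) ≈ 0.3743
After the IDS='alert': P(compromised) = 0.75·0.3743 / (0.75·0.3743 + 0.1·0.6257) ≈ 0.8178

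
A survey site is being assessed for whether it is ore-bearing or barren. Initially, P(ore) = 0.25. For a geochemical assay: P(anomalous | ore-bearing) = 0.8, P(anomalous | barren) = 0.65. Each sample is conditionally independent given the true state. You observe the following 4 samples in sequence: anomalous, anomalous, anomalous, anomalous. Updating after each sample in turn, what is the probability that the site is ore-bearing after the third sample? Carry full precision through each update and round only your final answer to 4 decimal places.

Each posterior becomes the prior for the next update.
After 'anomalous': P(ore) = 0.8·0.2500 / (0.8·0.2500 + 0.65·0.7500) ≈ 0.2909
After 'anomalous': P(ore) = 0.8·0.2909 / (0.8·0.2909 + 0.65·0.7091) ≈ 0.3355
After 'anomalous': P(ore) = 0.8·0.3355 / (0.8·0.3355 + 0.65·0.6645) ≈ 0.3833

0.3833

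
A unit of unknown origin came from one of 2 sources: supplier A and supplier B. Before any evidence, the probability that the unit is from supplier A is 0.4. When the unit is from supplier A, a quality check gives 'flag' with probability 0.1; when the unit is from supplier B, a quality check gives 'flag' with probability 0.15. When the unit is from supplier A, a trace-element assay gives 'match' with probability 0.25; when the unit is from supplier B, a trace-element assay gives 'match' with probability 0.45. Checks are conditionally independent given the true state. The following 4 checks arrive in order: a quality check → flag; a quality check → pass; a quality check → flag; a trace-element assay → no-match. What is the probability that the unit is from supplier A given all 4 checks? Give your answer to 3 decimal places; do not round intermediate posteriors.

0.300

After a quality check='flag': P(supplier A) = 0.1·0.4000 / (0.1·0.4000 + 0.15·0.6000) ≈ 0.3077
After a quality check='pass': P(supplier A) = 0.9·0.3077 / (0.9·0.3077 + 0.85·0.6923) ≈ 0.3200
After a quality check='flag': P(supplier A) = 0.1·0.3200 / (0.1·0.3200 + 0.15·0.6800) ≈ 0.2388
After a trace-element assay='no-match': P(supplier A) = 0.75·0.2388 / (0.75·0.2388 + 0.55·0.7612) ≈ 0.2996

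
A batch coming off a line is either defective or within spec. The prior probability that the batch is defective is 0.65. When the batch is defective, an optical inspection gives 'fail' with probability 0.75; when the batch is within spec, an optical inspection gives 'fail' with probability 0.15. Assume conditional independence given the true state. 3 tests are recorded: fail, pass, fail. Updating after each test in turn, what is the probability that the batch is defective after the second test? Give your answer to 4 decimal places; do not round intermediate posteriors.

0.7320

After 'fail': P(defective) = 0.75·0.6500 / (0.75·0.6500 + 0.15·0.3500) ≈ 0.9028
After 'pass': P(defective) = 0.25·0.9028 / (0.25·0.9028 + 0.85·0.0972) ≈ 0.7320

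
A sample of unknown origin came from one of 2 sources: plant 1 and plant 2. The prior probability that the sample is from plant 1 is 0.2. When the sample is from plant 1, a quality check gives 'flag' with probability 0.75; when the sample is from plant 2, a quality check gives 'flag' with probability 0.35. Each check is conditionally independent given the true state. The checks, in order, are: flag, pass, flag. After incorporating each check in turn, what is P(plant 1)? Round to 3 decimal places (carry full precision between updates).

After 'flag': P(plant 1) = 0.75·0.2000 / (0.75·0.2000 + 0.35·0.8000) ≈ 0.3488
After 'pass': P(plant 1) = 0.25·0.3488 / (0.25·0.3488 + 0.65·0.6512) ≈ 0.1708
After 'flag': P(plant 1) = 0.75·0.1708 / (0.75·0.1708 + 0.35·0.8292) ≈ 0.3063

0.306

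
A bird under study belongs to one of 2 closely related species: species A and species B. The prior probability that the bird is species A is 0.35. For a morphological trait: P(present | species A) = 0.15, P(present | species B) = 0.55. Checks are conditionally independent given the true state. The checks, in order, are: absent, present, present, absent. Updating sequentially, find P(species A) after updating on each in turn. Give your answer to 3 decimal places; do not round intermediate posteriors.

0.125

After 'absent': P(species A) = 0.85·0.3500 / (0.85·0.3500 + 0.45·0.6500) ≈ 0.5042
After 'present': P(species A) = 0.15·0.5042 / (0.15·0.5042 + 0.55·0.4958) ≈ 0.2172
After 'present': P(species A) = 0.15·0.2172 / (0.15·0.2172 + 0.55·0.7828) ≈ 0.0703
After 'absent': P(species A) = 0.85·0.0703 / (0.85·0.0703 + 0.45·0.9297) ≈ 0.1250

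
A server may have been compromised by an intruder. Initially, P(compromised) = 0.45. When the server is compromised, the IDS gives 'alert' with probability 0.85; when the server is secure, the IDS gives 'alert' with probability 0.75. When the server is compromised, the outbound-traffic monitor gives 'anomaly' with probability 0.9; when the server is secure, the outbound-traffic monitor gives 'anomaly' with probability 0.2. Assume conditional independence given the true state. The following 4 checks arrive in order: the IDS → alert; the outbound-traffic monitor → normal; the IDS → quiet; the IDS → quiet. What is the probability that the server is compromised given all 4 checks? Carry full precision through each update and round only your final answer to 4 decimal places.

After the IDS='alert': P(compromised) = 0.85·0.4500 / (0.85·0.4500 + 0.75·0.5500) ≈ 0.4811
After the outbound-traffic monitor='normal': P(compromised) = 0.1·0.4811 / (0.1·0.4811 + 0.8·0.5189) ≈ 0.1039
After the IDS='quiet': P(compromised) = 0.15·0.1039 / (0.15·0.1039 + 0.25·0.8961) ≈ 0.0650
After the IDS='quiet': P(compromised) = 0.15·0.0650 / (0.15·0.0650 + 0.25·0.9350) ≈ 0.0401

0.0401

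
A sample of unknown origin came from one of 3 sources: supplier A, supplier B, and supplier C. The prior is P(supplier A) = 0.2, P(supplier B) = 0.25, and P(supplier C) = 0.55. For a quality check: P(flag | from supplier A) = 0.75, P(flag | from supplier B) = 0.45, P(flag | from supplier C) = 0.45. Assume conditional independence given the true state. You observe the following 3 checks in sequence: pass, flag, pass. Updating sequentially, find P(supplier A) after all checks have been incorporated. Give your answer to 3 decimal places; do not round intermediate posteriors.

0.079

After 'pass': normaliser = 0.25·0.2000 + 0.55·0.2500 + 0.55·0.5500; P(supplier A) ≈ 0.1020, P(supplier B) ≈ 0.2806, P(supplier C) ≈ 0.6173
After 'flag': normaliser = 0.75·0.1020 + 0.45·0.2806 + 0.45·0.6173; P(supplier A) ≈ 0.1592, P(supplier B) ≈ 0.2627, P(supplier C) ≈ 0.5780
After 'pass': normaliser = 0.25·0.1592 + 0.55·0.2627 + 0.55·0.5780; P(supplier A) ≈ 0.0793, P(supplier B) ≈ 0.2877, P(supplier C) ≈ 0.6330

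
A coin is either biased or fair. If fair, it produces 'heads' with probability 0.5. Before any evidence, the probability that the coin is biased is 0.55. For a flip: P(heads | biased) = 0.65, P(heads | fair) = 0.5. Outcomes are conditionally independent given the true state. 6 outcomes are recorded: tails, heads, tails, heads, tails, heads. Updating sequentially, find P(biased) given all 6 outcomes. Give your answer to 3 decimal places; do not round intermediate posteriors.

0.479

After 'tails': P(biased) = 0.35·0.5500 / (0.35·0.5500 + 0.5·0.4500) ≈ 0.4611
After 'heads': P(biased) = 0.65·0.4611 / (0.65·0.4611 + 0.5·0.5389) ≈ 0.5266
After 'tails': P(biased) = 0.35·0.5266 / (0.35·0.5266 + 0.5·0.4734) ≈ 0.4377
After 'heads': P(biased) = 0.65·0.4377 / (0.65·0.4377 + 0.5·0.5623) ≈ 0.5030
After 'tails': P(biased) = 0.35·0.5030 / (0.35·0.5030 + 0.5·0.4970) ≈ 0.4147
After 'heads': P(biased) = 0.65·0.4147 / (0.65·0.4147 + 0.5·0.5853) ≈ 0.4794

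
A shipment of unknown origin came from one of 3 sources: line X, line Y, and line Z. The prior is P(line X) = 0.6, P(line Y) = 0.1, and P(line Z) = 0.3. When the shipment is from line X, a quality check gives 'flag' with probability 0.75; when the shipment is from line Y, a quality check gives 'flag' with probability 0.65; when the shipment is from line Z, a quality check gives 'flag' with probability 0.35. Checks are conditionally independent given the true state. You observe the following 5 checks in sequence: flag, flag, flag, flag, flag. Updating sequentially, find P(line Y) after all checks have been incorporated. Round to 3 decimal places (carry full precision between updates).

0.075

Each posterior becomes the prior for the next update.
After 'flag': normaliser = 0.75·0.6000 + 0.65·0.1000 + 0.35·0.3000; P(line X) ≈ 0.7258, P(line Y) ≈ 0.1048, P(line Z) ≈ 0.1694
After 'flag': normaliser = 0.75·0.7258 + 0.65·0.1048 + 0.35·0.1694; P(line X) ≈ 0.8103, P(line Y) ≈ 0.1014, P(line Z) ≈ 0.0882
After 'flag': normaliser = 0.75·0.8103 + 0.65·0.1014 + 0.35·0.0882; P(line X) ≈ 0.8626, P(line Y) ≈ 0.0936, P(line Z) ≈ 0.0438
After 'flag': normaliser = 0.75·0.8626 + 0.65·0.0936 + 0.35·0.0438; P(line X) ≈ 0.8947, P(line Y) ≈ 0.0841, P(line Z) ≈ 0.0212
After 'flag': normaliser = 0.75·0.8947 + 0.65·0.0841 + 0.35·0.0212; P(line X) ≈ 0.9153, P(line Y) ≈ 0.0746, P(line Z) ≈ 0.0101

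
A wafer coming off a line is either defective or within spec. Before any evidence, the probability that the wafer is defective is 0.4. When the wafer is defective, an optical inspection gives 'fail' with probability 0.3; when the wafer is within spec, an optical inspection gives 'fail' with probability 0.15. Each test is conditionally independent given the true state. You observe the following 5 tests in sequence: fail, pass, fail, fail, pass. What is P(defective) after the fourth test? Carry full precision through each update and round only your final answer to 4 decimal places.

Apply Bayes' rule sequentially, carrying P(defective) forward.
After 'fail': P(defective) = 0.3·0.4000 / (0.3·0.4000 + 0.15·0.6000) ≈ 0.5714
After 'pass': P(defective) = 0.7·0.5714 / (0.7·0.5714 + 0.85·0.4286) ≈ 0.5234
After 'fail': P(defective) = 0.3·0.5234 / (0.3·0.5234 + 0.15·0.4766) ≈ 0.6871
After 'fail': P(defective) = 0.3·0.6871 / (0.3·0.6871 + 0.15·0.3129) ≈ 0.8145

0.8145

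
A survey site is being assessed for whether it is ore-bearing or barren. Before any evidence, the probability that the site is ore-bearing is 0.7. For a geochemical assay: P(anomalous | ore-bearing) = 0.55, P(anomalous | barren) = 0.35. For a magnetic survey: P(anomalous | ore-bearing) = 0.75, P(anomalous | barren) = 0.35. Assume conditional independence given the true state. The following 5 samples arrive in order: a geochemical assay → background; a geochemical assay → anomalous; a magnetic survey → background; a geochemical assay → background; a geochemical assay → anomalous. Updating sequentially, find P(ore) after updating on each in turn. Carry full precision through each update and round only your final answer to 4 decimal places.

0.5151

After a geochemical assay='background': P(ore) = 0.45·0.7000 / (0.45·0.7000 + 0.65·0.3000) ≈ 0.6176
After a geochemical assay='anomalous': P(ore) = 0.55·0.6176 / (0.55·0.6176 + 0.35·0.3824) ≈ 0.7174
After a magnetic survey='background': P(ore) = 0.25·0.7174 / (0.25·0.7174 + 0.65·0.2826) ≈ 0.4940
After a geochemical assay='background': P(ore) = 0.45·0.4940 / (0.45·0.4940 + 0.65·0.5060) ≈ 0.4033
After a geochemical assay='anomalous': P(ore) = 0.55·0.4033 / (0.55·0.4033 + 0.35·0.5967) ≈ 0.5151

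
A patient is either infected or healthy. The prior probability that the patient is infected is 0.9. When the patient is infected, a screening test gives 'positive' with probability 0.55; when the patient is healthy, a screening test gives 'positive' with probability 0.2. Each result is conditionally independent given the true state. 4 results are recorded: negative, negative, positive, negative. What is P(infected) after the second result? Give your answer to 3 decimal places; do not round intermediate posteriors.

After 'negative': P(infected) = 0.45·0.9000 / (0.45·0.9000 + 0.8·0.1000) ≈ 0.8351
After 'negative': P(infected) = 0.45·0.8351 / (0.45·0.8351 + 0.8·0.1649) ≈ 0.7401

0.740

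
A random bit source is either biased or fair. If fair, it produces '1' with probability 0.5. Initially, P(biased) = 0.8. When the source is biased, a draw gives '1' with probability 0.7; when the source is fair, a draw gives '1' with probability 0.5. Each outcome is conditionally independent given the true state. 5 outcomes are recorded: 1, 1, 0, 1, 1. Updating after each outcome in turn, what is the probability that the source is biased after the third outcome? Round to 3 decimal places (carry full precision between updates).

After '1': P(biased) = 0.7·0.8000 / (0.7·0.8000 + 0.5·0.2000) ≈ 0.8485
After '1': P(biased) = 0.7·0.8485 / (0.7·0.8485 + 0.5·0.1515) ≈ 0.8869
After '0': P(biased) = 0.3·0.8869 / (0.3·0.8869 + 0.5·0.1131) ≈ 0.8247

0.825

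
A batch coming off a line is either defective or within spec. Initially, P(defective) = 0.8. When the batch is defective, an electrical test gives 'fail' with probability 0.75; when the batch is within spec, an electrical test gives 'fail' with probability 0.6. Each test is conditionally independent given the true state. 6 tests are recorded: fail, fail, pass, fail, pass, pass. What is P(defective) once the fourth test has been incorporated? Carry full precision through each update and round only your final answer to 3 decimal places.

0.830

After 'fail': P(defective) = 0.75·0.8000 / (0.75·0.8000 + 0.6·0.2000) ≈ 0.8333
After 'fail': P(defective) = 0.75·0.8333 / (0.75·0.8333 + 0.6·0.1667) ≈ 0.8621
After 'pass': P(defective) = 0.25·0.8621 / (0.25·0.8621 + 0.4·0.1379) ≈ 0.7962
After 'fail': P(defective) = 0.75·0.7962 / (0.75·0.7962 + 0.6·0.2038) ≈ 0.8300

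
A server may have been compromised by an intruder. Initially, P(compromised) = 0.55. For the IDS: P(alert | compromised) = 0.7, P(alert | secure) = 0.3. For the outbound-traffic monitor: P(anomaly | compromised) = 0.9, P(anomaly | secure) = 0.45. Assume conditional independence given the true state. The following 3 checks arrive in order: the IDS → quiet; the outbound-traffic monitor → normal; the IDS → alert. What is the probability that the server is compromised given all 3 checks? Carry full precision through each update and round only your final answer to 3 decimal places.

Each posterior becomes the prior for the next update.
After the IDS='quiet': P(compromised) = 0.3·0.5500 / (0.3·0.5500 + 0.7·0.4500) ≈ 0.3438
After the outbound-traffic monitor='normal': P(compromised) = 0.1·0.3438 / (0.1·0.3438 + 0.55·0.6562) ≈ 0.0870
After the IDS='alert': P(compromised) = 0.7·0.0870 / (0.7·0.0870 + 0.3·0.9130) ≈ 0.1818

0.182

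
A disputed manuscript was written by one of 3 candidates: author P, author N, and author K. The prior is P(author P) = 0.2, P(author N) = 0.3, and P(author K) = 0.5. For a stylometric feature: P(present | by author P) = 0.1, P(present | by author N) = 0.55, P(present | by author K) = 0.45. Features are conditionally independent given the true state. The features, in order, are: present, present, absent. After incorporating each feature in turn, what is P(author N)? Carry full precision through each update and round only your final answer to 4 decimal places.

After 'present': normaliser = 0.1·0.2000 + 0.55·0.3000 + 0.45·0.5000; P(author P) ≈ 0.0488, P(author N) ≈ 0.4024, P(author K) ≈ 0.5488
After 'present': normaliser = 0.1·0.0488 + 0.55·0.4024 + 0.45·0.5488; P(author P) ≈ 0.0103, P(author N) ≈ 0.4678, P(author K) ≈ 0.5219
After 'absent': normaliser = 0.9·0.0103 + 0.45·0.4678 + 0.55·0.5219; P(author P) ≈ 0.0183, P(author N) ≈ 0.4153, P(author K) ≈ 0.5664

0.4153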